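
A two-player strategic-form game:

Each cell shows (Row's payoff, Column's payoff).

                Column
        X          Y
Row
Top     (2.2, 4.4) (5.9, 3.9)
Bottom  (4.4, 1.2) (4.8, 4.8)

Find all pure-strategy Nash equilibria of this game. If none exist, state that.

For each player, find the best response to each opponent profile; mutual best responses are the pure NE.
Row against X: payoffs 2.2, 4.4 → best response Bottom.
Row against Y: payoffs 5.9, 4.8 → best response Top.
Column against Top: payoffs 4.4, 3.9 → best response X.
Column against Bottom: payoffs 1.2, 4.8 → best response Y.
No profile is a mutual best response for all players.

There is no pure-strategy Nash equilibrium.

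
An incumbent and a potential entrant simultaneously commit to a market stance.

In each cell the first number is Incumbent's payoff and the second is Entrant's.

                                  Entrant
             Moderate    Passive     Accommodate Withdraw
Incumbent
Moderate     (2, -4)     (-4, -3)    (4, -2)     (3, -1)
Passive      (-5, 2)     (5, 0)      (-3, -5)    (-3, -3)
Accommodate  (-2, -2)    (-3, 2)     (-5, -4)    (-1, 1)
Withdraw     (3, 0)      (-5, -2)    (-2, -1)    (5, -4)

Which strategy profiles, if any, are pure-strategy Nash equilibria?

The unique pure-strategy Nash equilibrium is (Withdraw, Moderate).

Check each profile: it is a Nash equilibrium iff no player can strictly gain by switching unilaterally.
(Moderate, Moderate): Incumbent can switch to Withdraw (2 → 3). Not NE.
(Moderate, Passive): Incumbent can switch to Passive (-4 → 5). Not NE.
(Moderate, Accommodate): Entrant can switch to Withdraw (-2 → -1). Not NE.
(Moderate, Withdraw): Incumbent can switch to Withdraw (3 → 5). Not NE.
(Passive, Moderate): Incumbent can switch to Moderate (-5 → 2). Not NE.
(Passive, Passive): Entrant can switch to Moderate (0 → 2). Not NE.
(Withdraw, Moderate): Incumbent gets 3, best alternative 2; Entrant gets 0, best alternative -1. No profitable deviation — NE.
(The remaining 9 profiles each have a profitable deviation by the same check.)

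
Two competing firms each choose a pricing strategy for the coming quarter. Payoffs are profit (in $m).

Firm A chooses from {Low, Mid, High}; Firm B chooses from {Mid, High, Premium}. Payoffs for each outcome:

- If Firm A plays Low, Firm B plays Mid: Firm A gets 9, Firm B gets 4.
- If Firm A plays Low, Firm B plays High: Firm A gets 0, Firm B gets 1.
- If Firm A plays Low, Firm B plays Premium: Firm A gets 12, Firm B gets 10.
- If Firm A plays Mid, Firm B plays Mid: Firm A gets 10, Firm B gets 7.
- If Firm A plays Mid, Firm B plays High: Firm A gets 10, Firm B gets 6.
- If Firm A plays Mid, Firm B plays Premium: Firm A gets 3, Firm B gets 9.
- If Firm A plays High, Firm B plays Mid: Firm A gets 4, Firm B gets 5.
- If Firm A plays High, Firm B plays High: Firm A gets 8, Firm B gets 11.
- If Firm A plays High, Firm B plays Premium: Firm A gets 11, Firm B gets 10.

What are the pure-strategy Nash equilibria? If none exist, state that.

Pure NE: (Low, Premium)

Mark each player's best response to every combination of opponents' strategies; a profile where every player is best-responding is a pure Nash equilibrium.
Firm A against Mid: payoffs 9, 10, 4 → best response Mid.
Firm A against High: payoffs 0, 10, 8 → best response Mid.
Firm A against Premium: payoffs 12, 3, 11 → best response Low.
Firm B against Low: payoffs 4, 1, 10 → best response Premium.
Firm B against Mid: payoffs 7, 6, 9 → best response Premium.
Firm B against High: payoffs 5, 11, 10 → best response High.
Mutual best responses: (Low, Premium).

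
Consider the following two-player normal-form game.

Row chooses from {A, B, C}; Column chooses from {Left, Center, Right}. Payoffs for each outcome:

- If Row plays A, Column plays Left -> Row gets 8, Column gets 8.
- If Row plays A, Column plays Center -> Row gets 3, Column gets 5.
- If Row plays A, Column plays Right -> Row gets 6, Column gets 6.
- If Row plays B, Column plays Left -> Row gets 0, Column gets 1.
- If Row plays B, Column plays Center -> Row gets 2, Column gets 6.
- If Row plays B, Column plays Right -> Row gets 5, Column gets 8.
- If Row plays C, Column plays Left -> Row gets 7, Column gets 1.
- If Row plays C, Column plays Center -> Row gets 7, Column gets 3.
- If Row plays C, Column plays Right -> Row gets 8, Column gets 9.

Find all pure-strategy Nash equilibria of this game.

The pure Nash equilibria are (A, Left) and (C, Right).

(A, Left): Row gets 8, best alternative 7; Column gets 8, best alternative 6. No profitable deviation — NE.
(A, Center): Row can switch to C (3 → 7). Not NE.
(A, Right): Row can switch to C (6 → 8). Not NE.
(B, Left): Row can switch to A (0 → 8). Not NE.
(B, Center): Row can switch to A (2 → 3). Not NE.
(B, Right): Row can switch to A (5 → 6). Not NE.
(C, Left): Row can switch to A (7 → 8). Not NE.
(C, Center): Column can switch to Right (3 → 9). Not NE.
(C, Right): Row gets 8, best alternative 6; Column gets 9, best alternative 3. No profitable deviation — NE.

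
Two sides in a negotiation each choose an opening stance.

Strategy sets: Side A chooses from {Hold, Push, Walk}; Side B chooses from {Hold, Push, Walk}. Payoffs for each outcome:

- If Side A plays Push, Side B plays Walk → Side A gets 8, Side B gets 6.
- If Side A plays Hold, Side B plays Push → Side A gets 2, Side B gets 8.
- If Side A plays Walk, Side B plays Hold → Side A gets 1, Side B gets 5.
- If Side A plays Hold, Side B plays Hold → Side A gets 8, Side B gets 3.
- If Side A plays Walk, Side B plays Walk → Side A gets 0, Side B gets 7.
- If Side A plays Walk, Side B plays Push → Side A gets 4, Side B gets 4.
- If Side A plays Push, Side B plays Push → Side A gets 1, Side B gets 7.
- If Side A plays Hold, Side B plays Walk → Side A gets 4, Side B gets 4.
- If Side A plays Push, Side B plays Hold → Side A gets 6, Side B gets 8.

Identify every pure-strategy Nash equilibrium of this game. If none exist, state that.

Check each profile: it is a Nash equilibrium iff no player can strictly gain by switching unilaterally.
(Hold, Hold): Side B can switch to Push (3 → 8). Not NE.
(Hold, Push): Side A can switch to Walk (2 → 4). Not NE.
(Hold, Walk): Side A can switch to Push (4 → 8). Not NE.
(Push, Hold): Side A can switch to Hold (6 → 8). Not NE.
(Push, Push): Side A can switch to Hold (1 → 2). Not NE.
(Push, Walk): Side B can switch to Hold (6 → 8). Not NE.
(The remaining 3 profiles each have a profitable deviation by the same check.)

There is no pure-strategy Nash equilibrium.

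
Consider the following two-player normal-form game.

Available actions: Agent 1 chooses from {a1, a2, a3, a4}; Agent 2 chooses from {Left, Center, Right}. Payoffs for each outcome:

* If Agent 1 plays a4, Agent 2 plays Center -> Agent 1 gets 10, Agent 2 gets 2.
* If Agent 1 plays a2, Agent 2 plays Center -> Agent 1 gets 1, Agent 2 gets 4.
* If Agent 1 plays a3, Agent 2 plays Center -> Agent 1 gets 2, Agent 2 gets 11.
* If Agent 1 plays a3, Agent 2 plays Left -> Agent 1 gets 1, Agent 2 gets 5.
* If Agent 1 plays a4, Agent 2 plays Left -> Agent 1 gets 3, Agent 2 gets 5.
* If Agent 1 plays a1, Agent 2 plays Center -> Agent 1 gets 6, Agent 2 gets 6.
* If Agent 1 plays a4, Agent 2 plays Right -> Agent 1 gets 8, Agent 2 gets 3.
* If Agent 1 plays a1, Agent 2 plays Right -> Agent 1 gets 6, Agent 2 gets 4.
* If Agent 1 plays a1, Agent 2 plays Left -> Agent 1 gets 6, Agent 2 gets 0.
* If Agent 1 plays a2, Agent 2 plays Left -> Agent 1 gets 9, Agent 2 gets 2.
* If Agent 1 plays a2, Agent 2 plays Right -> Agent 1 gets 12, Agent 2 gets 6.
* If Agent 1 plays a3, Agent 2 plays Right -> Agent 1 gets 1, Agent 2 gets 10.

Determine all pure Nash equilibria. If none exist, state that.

Pure NE: (a2, Right)

For each player, find the best response to each opponent profile; mutual best responses are the pure NE.
Agent 1 against Left: payoffs 6, 9, 1, 3 → best response a2.
Agent 1 against Center: payoffs 6, 1, 2, 10 → best response a4.
Agent 1 against Right: payoffs 6, 12, 1, 8 → best response a2.
Agent 2 against a1: payoffs 0, 6, 4 → best response Center.
Agent 2 against a2: payoffs 2, 4, 6 → best response Right.
Agent 2 against a3: payoffs 5, 11, 10 → best response Center.
Agent 2 against a4: payoffs 5, 2, 3 → best response Left.
Mutual best responses: (a2, Right).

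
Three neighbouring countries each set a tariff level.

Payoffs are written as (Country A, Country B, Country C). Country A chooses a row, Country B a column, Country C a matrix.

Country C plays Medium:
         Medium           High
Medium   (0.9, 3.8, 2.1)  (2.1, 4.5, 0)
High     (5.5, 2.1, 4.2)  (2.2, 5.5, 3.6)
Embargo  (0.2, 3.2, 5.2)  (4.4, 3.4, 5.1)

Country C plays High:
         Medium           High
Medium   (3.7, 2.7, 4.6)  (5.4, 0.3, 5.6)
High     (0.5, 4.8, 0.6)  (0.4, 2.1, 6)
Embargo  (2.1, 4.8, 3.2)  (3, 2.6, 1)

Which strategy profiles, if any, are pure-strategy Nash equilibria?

Country A against (Medium, Medium): payoffs 0.9, 5.5, 0.2 → best response High.
Country A against (Medium, High): payoffs 3.7, 0.5, 2.1 → best response Medium.
Country A against (High, Medium): payoffs 2.1, 2.2, 4.4 → best response Embargo.
Country A against (High, High): payoffs 5.4, 0.4, 3 → best response Medium.
Country B against (Medium, Medium): payoffs 3.8, 4.5 → best response High.
Country B against (Medium, High): payoffs 2.7, 0.3 → best response Medium.
Country B against (High, Medium): payoffs 2.1, 5.5 → best response High.
Country B against (High, High): payoffs 4.8, 2.1 → best response Medium.
Country B against (Embargo, Medium): payoffs 3.2, 3.4 → best response High.
Country B against (Embargo, High): payoffs 4.8, 2.6 → best response Medium.
Country C against (Medium, Medium): payoffs 2.1, 4.6 → best response High.
Country C against (Medium, High): payoffs 0, 5.6 → best response High.
Country C against (High, Medium): payoffs 4.2, 0.6 → best response Medium.
Country C against (High, High): payoffs 3.6, 6 → best response High.
Country C against (Embargo, Medium): payoffs 5.2, 3.2 → best response Medium.
Country C against (Embargo, High): payoffs 5.1, 1 → best response Medium.
Mutual best responses: (Medium, Medium, High); (Embargo, High, Medium).

Pure-strategy Nash equilibria: (Medium, Medium, High); (Embargo, High, Medium)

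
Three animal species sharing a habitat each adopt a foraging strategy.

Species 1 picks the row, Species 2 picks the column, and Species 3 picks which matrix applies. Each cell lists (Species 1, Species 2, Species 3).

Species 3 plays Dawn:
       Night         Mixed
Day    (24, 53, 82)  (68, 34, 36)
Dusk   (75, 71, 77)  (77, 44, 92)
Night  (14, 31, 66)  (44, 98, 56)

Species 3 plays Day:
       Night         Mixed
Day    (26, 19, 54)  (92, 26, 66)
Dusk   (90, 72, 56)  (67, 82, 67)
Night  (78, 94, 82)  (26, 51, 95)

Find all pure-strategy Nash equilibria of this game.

Mark each player's best response to every combination of opponents' strategies; a profile where every player is best-responding is a pure Nash equilibrium.
Species 1 against (Night, Dawn): payoffs 24, 75, 14 → best response Dusk.
Species 1 against (Night, Day): payoffs 26, 90, 78 → best response Dusk.
Species 1 against (Mixed, Dawn): payoffs 68, 77, 44 → best response Dusk.
Species 1 against (Mixed, Day): payoffs 92, 67, 26 → best response Day.
Species 2 against (Day, Dawn): payoffs 53, 34 → best response Night.
Species 2 against (Day, Day): payoffs 19, 26 → best response Mixed.
Species 2 against (Dusk, Dawn): payoffs 71, 44 → best response Night.
Species 2 against (Dusk, Day): payoffs 72, 82 → best response Mixed.
Species 2 against (Night, Dawn): payoffs 31, 98 → best response Mixed.
Species 2 against (Night, Day): payoffs 94, 51 → best response Night.
Species 3 against (Day, Night): payoffs 82, 54 → best response Dawn.
Species 3 against (Day, Mixed): payoffs 36, 66 → best response Day.
Species 3 against (Dusk, Night): payoffs 77, 56 → best response Dawn.
Species 3 against (Dusk, Mixed): payoffs 92, 67 → best response Dawn.
Species 3 against (Night, Night): payoffs 66, 82 → best response Day.
Species 3 against (Night, Mixed): payoffs 56, 95 → best response Day.
Mutual best responses: (Day, Mixed, Day); (Dusk, Night, Dawn).

(Day, Mixed, Day), (Dusk, Night, Dawn)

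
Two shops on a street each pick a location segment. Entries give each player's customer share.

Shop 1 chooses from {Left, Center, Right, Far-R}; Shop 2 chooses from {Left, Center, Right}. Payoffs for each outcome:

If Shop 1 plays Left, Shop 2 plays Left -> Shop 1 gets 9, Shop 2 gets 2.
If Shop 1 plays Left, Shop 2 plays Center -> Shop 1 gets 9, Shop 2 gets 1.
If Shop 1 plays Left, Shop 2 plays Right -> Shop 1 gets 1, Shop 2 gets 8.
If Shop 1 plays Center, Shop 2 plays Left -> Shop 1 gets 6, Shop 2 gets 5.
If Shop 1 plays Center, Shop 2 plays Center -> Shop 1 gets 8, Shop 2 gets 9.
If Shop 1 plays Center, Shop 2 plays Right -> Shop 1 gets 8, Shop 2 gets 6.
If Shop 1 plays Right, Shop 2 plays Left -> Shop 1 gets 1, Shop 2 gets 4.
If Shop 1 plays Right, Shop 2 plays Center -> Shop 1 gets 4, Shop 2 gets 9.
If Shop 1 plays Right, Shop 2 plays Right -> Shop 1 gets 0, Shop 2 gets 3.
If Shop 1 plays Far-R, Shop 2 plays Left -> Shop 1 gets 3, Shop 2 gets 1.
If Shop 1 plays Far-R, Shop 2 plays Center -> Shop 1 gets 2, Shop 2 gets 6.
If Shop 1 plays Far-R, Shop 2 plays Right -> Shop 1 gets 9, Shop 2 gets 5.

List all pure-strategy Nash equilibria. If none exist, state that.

none

Check each profile: it is a Nash equilibrium iff no player can strictly gain by switching unilaterally.
(Left, Left): Shop 2 can switch to Right (2 → 8). Not NE.
(Left, Center): Shop 2 can switch to Left (1 → 2). Not NE.
(Left, Right): Shop 1 can switch to Center (1 → 8). Not NE.
(Center, Left): Shop 1 can switch to Left (6 → 9). Not NE.
(Center, Center): Shop 1 can switch to Left (8 → 9). Not NE.
(Center, Right): Shop 1 can switch to Far-R (8 → 9). Not NE.
(The remaining 6 profiles each have a profitable deviation by the same check.)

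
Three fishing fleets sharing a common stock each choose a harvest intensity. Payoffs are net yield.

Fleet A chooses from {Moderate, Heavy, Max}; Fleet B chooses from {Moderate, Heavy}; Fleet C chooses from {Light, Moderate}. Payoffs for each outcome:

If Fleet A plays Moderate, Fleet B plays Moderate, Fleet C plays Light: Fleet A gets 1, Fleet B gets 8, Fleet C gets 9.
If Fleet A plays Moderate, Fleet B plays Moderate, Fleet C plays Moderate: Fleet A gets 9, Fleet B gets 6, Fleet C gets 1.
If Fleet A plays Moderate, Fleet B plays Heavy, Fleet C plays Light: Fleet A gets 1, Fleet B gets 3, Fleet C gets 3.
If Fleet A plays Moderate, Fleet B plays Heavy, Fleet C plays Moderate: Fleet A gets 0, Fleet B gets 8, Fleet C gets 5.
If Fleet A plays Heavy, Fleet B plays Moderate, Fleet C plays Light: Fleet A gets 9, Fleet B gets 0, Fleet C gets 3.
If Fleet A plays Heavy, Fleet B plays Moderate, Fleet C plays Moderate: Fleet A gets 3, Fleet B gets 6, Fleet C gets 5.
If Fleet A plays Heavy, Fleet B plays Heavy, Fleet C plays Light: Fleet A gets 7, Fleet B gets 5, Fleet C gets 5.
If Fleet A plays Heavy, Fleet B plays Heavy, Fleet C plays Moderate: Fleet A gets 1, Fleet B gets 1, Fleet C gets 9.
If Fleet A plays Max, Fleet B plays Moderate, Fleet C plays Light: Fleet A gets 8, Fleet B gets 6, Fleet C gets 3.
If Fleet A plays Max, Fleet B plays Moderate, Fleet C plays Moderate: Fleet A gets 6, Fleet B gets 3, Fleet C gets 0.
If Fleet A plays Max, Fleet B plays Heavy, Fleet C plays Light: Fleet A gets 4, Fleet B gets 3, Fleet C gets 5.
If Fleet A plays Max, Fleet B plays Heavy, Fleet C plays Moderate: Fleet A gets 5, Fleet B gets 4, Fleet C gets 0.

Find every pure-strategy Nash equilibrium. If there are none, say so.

This game has no pure Nash equilibrium.

(Moderate, Moderate, Light): Fleet A can switch to Heavy (1 → 9). Not NE.
(Moderate, Moderate, Moderate): Fleet B can switch to Heavy (6 → 8). Not NE.
(Moderate, Heavy, Light): Fleet A can switch to Heavy (1 → 7). Not NE.
(Moderate, Heavy, Moderate): Fleet A can switch to Heavy (0 → 1). Not NE.
(Heavy, Moderate, Light): Fleet B can switch to Heavy (0 → 5). Not NE.
(Heavy, Moderate, Moderate): Fleet A can switch to Moderate (3 → 9). Not NE.
(Heavy, Heavy, Light): Fleet C can switch to Moderate (5 → 9). Not NE.
(Heavy, Heavy, Moderate): Fleet A can switch to Max (1 → 5). Not NE.
(The remaining 4 profiles each have a profitable deviation by the same check.)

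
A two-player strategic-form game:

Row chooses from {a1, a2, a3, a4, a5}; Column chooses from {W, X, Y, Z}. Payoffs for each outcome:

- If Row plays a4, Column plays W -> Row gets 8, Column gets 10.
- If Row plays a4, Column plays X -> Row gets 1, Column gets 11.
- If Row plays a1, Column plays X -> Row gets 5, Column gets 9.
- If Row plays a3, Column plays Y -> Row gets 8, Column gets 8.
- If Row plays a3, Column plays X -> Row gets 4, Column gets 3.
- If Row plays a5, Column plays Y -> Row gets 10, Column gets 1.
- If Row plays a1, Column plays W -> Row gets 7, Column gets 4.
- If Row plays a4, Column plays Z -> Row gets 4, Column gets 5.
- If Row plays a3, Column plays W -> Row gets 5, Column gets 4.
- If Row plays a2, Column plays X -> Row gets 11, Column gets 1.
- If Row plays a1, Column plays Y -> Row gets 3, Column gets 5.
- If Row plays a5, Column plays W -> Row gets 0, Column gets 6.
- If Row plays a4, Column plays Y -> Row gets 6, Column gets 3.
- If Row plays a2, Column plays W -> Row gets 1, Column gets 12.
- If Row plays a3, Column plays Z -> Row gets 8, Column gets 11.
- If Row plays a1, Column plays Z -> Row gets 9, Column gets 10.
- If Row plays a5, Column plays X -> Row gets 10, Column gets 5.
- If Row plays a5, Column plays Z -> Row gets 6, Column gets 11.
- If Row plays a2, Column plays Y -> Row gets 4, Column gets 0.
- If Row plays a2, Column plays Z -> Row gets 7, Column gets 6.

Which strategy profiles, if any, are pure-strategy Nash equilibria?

The unique pure-strategy Nash equilibrium is (a1, Z).

For each strategy profile, look for a profitable unilateral deviation.
(a1, W): Row can switch to a4 (7 → 8). Not NE.
(a1, X): Row can switch to a2 (5 → 11). Not NE.
(a1, Y): Row can switch to a2 (3 → 4). Not NE.
(a1, Z): Row gets 9, best alternative 8; Column gets 10, best alternative 9. No profitable deviation — NE.
(a2, W): Row can switch to a1 (1 → 7). Not NE.
(a2, X): Column can switch to W (1 → 12). Not NE.
(a2, Y): Row can switch to a3 (4 → 8). Not NE.
(The remaining 13 profiles each have a profitable deviation by the same check.)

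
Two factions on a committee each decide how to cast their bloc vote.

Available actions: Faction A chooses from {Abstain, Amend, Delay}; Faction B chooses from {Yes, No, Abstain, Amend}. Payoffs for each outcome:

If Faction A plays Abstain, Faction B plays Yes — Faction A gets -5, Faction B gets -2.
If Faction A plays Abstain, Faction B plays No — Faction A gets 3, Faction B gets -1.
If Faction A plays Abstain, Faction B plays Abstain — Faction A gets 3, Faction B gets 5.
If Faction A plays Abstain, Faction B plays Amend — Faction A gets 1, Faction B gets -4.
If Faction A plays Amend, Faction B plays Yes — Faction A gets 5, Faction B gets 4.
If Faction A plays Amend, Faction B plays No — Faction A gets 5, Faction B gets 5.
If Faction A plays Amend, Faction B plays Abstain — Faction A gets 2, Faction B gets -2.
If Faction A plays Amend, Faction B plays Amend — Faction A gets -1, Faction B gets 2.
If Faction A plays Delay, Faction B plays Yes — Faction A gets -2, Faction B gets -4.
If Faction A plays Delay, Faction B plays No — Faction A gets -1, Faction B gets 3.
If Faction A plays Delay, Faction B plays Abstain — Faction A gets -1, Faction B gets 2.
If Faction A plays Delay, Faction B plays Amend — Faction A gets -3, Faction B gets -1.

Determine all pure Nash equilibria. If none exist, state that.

(Abstain, Abstain) and (Amend, No)

Faction A against Yes: payoffs -5, 5, -2 → best response Amend.
Faction A against No: payoffs 3, 5, -1 → best response Amend.
Faction A against Abstain: payoffs 3, 2, -1 → best response Abstain.
Faction A against Amend: payoffs 1, -1, -3 → best response Abstain.
Faction B against Abstain: payoffs -2, -1, 5, -4 → best response Abstain.
Faction B against Amend: payoffs 4, 5, -2, 2 → best response No.
Faction B against Delay: payoffs -4, 3, 2, -1 → best response No.
Mutual best responses: (Abstain, Abstain); (Amend, No).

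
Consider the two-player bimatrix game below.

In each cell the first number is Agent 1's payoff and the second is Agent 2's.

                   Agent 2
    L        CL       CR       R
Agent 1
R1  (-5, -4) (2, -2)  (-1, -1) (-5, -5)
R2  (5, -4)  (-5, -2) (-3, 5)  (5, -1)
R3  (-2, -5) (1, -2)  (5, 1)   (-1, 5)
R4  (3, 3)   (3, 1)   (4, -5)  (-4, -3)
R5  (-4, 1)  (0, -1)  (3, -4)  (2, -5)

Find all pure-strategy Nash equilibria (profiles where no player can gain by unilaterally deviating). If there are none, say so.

Agent 1 against L: payoffs -5, 5, -2, 3, -4 → best response R2.
Agent 1 against CL: payoffs 2, -5, 1, 3, 0 → best response R4.
Agent 1 against CR: payoffs -1, -3, 5, 4, 3 → best response R3.
Agent 1 against R: payoffs -5, 5, -1, -4, 2 → best response R2.
Agent 2 against R1: payoffs -4, -2, -1, -5 → best response CR.
Agent 2 against R2: payoffs -4, -2, 5, -1 → best response CR.
Agent 2 against R3: payoffs -5, -2, 1, 5 → best response R.
Agent 2 against R4: payoffs 3, 1, -5, -3 → best response L.
Agent 2 against R5: payoffs 1, -1, -4, -5 → best response L.
No profile is a mutual best response for all players.

No pure-strategy Nash equilibrium.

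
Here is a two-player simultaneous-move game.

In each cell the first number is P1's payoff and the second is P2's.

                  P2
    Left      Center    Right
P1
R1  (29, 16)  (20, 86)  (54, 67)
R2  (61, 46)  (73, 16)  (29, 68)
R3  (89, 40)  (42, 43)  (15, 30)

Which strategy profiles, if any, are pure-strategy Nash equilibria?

No pure-strategy Nash equilibrium.

(R1, Left): P1 can switch to R2 (29 → 61). Not NE.
(R1, Center): P1 can switch to R2 (20 → 73). Not NE.
(R1, Right): P2 can switch to Center (67 → 86). Not NE.
(R2, Left): P1 can switch to R3 (61 → 89). Not NE.
(R2, Center): P2 can switch to Left (16 → 46). Not NE.
(R2, Right): P1 can switch to R1 (29 → 54). Not NE.
(R3, Left): P2 can switch to Center (40 → 43). Not NE.
(R3, Center): P1 can switch to R2 (42 → 73). Not NE.
(The remaining 1 profile has a profitable deviation by the same check.)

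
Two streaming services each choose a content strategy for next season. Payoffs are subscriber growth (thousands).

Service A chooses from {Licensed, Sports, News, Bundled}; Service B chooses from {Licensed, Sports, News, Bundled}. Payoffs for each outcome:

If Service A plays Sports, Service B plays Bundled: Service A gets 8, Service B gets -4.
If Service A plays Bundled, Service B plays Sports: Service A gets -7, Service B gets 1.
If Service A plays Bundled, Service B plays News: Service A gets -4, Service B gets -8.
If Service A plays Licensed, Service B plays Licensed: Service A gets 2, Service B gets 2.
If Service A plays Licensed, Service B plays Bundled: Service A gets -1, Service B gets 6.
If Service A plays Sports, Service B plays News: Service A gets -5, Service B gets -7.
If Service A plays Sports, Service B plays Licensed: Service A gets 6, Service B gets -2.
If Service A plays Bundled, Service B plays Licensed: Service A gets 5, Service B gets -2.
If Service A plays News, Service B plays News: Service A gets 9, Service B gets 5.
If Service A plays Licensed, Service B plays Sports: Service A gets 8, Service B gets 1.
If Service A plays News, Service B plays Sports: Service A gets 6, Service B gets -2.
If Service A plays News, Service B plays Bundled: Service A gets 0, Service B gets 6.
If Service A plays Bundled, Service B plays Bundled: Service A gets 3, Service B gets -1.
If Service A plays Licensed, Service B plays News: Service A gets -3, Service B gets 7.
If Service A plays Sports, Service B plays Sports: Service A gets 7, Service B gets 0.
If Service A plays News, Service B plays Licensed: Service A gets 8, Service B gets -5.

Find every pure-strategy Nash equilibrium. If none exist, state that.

For each player, find the best response to each opponent profile; mutual best responses are the pure NE.
Service A against Licensed: payoffs 2, 6, 8, 5 → best response News.
Service A against Sports: payoffs 8, 7, 6, -7 → best response Licensed.
Service A against News: payoffs -3, -5, 9, -4 → best response News.
Service A against Bundled: payoffs -1, 8, 0, 3 → best response Sports.
Service B against Licensed: payoffs 2, 1, 7, 6 → best response News.
Service B against Sports: payoffs -2, 0, -7, -4 → best response Sports.
Service B against News: payoffs -5, -2, 5, 6 → best response Bundled.
Service B against Bundled: payoffs -2, 1, -8, -1 → best response Sports.
No profile is a mutual best response for all players.

No pure-strategy Nash equilibrium.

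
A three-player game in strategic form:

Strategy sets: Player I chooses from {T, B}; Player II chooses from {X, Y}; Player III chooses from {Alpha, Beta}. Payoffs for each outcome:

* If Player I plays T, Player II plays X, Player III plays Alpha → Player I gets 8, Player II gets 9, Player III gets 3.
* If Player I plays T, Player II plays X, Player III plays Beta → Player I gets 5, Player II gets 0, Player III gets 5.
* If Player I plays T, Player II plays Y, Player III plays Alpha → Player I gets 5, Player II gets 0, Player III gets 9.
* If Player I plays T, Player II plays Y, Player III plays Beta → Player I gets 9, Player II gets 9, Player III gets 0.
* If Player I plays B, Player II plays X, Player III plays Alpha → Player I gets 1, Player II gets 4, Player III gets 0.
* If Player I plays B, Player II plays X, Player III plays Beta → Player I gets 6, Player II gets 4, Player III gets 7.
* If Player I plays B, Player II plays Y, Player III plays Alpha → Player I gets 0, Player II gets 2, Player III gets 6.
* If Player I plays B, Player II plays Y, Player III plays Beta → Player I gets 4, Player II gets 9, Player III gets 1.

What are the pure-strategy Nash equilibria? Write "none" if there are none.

none

Player I against (X, Alpha): payoffs 8, 1 → best response T.
Player I against (X, Beta): payoffs 5, 6 → best response B.
Player I against (Y, Alpha): payoffs 5, 0 → best response T.
Player I against (Y, Beta): payoffs 9, 4 → best response T.
Player II against (T, Alpha): payoffs 9, 0 → best response X.
Player II against (T, Beta): payoffs 0, 9 → best response Y.
Player II against (B, Alpha): payoffs 4, 2 → best response X.
Player II against (B, Beta): payoffs 4, 9 → best response Y.
Player III against (T, X): payoffs 3, 5 → best response Beta.
Player III against (T, Y): payoffs 9, 0 → best response Alpha.
Player III against (B, X): payoffs 0, 7 → best response Beta.
Player III against (B, Y): payoffs 6, 1 → best response Alpha.
No profile is a mutual best response for all players.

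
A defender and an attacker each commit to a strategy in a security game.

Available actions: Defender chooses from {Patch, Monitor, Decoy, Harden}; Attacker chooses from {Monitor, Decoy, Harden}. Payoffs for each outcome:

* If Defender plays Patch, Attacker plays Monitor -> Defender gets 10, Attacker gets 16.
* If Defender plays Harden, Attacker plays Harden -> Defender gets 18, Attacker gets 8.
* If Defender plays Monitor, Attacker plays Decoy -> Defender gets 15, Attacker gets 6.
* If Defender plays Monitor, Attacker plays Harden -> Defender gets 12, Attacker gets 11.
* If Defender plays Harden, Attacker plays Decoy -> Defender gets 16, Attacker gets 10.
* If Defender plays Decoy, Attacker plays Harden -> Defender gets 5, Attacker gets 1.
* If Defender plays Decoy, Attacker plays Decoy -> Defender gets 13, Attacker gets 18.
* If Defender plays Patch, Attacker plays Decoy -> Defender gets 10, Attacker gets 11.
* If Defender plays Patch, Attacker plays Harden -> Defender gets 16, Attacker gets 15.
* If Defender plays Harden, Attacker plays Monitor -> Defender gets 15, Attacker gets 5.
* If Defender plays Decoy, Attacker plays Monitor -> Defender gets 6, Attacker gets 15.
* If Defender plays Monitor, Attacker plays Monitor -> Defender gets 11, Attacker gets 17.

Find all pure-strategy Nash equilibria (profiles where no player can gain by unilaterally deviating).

(Patch, Monitor): Defender can switch to Monitor (10 → 11). Not NE.
(Patch, Decoy): Defender can switch to Monitor (10 → 15). Not NE.
(Patch, Harden): Defender can switch to Harden (16 → 18). Not NE.
(Monitor, Monitor): Defender can switch to Harden (11 → 15). Not NE.
(Monitor, Decoy): Defender can switch to Harden (15 → 16). Not NE.
(Monitor, Harden): Defender can switch to Patch (12 → 16). Not NE.
(Decoy, Monitor): Defender can switch to Patch (6 → 10). Not NE.
(Decoy, Decoy): Defender can switch to Monitor (13 → 15). Not NE.
(Decoy, Harden): Defender can switch to Patch (5 → 16). Not NE.
(Harden, Monitor): Attacker can switch to Decoy (5 → 10). Not NE.
(Harden, Decoy): Defender gets 16, best alternative 15; Attacker gets 10, best alternative 8. No profitable deviation — NE.
(The remaining 1 profile has a profitable deviation by the same check.)

Pure NE: (Harden, Decoy)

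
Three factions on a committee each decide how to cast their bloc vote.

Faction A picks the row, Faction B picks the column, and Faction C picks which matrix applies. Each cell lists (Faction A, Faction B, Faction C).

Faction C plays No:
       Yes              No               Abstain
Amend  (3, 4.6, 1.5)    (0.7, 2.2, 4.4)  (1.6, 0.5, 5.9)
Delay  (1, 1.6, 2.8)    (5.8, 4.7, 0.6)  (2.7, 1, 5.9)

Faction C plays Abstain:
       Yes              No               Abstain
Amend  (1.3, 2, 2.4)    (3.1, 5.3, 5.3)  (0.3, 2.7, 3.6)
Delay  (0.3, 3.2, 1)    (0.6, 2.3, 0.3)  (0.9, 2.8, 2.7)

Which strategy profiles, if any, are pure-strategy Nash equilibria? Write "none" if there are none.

The pure Nash equilibria are (Amend, No, Abstain), (Delay, No, No).

(Amend, Yes, No): Faction C can switch to Abstain (1.5 → 2.4). Not NE.
(Amend, Yes, Abstain): Faction B can switch to No (2 → 5.3). Not NE.
(Amend, No, No): Faction A can switch to Delay (0.7 → 5.8). Not NE.
(Amend, No, Abstain): Faction A gets 3.1, best alternative 0.6; Faction B gets 5.3, best alternative 2.7; Faction C gets 5.3, best alternative 4.4. No profitable deviation — NE.
(Amend, Abstain, No): Faction A can switch to Delay (1.6 → 2.7). Not NE.
(Amend, Abstain, Abstain): Faction A can switch to Delay (0.3 → 0.9). Not NE.
(Delay, Yes, No): Faction A can switch to Amend (1 → 3). Not NE.
(Delay, Yes, Abstain): Faction A can switch to Amend (0.3 → 1.3). Not NE.
(Delay, No, No): Faction A gets 5.8, best alternative 0.7; Faction B gets 4.7, best alternative 1.6; Faction C gets 0.6, best alternative 0.3. No profitable deviation — NE.
(Delay, No, Abstain): Faction A can switch to Amend (0.6 → 3.1). Not NE.
(The remaining 2 profiles each have a profitable deviation by the same check.)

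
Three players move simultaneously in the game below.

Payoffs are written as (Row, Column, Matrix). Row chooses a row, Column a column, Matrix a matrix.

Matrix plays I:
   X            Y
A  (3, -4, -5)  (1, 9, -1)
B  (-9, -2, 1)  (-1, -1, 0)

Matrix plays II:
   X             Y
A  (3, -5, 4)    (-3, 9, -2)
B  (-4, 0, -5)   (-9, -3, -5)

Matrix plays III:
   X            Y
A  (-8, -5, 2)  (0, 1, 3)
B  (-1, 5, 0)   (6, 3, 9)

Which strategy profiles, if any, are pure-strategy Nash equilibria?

none

For each strategy profile, look for a profitable unilateral deviation.
(A, X, I): Column can switch to Y (-4 → 9). Not NE.
(A, X, II): Column can switch to Y (-5 → 9). Not NE.
(A, X, III): Row can switch to B (-8 → -1). Not NE.
(A, Y, I): Matrix can switch to III (-1 → 3). Not NE.
(A, Y, II): Matrix can switch to I (-2 → -1). Not NE.
(A, Y, III): Row can switch to B (0 → 6). Not NE.
(The remaining 6 profiles each have a profitable deviation by the same check.)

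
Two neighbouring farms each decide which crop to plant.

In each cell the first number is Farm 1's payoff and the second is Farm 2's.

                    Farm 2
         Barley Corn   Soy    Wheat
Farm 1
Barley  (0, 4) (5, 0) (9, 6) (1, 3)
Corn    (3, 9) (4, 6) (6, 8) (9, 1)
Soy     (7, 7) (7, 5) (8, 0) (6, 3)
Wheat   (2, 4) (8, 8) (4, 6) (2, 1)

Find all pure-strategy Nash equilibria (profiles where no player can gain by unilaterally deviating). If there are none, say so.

For each player, find the best response to each opponent profile; mutual best responses are the pure NE.
Farm 1 against Barley: payoffs 0, 3, 7, 2 → best response Soy.
Farm 1 against Corn: payoffs 5, 4, 7, 8 → best response Wheat.
Farm 1 against Soy: payoffs 9, 6, 8, 4 → best response Barley.
Farm 1 against Wheat: payoffs 1, 9, 6, 2 → best response Corn.
Farm 2 against Barley: payoffs 4, 0, 6, 3 → best response Soy.
Farm 2 against Corn: payoffs 9, 6, 8, 1 → best response Barley.
Farm 2 against Soy: payoffs 7, 5, 0, 3 → best response Barley.
Farm 2 against Wheat: payoffs 4, 8, 6, 1 → best response Corn.
Mutual best responses: (Barley, Soy); (Soy, Barley); (Wheat, Corn).

Pure-strategy Nash equilibria: (Barley, Soy), (Soy, Barley), (Wheat, Corn)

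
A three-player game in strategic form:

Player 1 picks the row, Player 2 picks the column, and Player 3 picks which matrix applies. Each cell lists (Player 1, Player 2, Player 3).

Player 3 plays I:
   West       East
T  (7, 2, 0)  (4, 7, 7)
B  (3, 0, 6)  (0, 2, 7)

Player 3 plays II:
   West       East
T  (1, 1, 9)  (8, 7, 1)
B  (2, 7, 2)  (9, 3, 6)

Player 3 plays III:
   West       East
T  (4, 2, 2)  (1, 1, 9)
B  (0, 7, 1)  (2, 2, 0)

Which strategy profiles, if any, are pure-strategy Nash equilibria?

none

Player 1 against (West, I): payoffs 7, 3 → best response T.
Player 1 against (West, II): payoffs 1, 2 → best response B.
Player 1 against (West, III): payoffs 4, 0 → best response T.
Player 1 against (East, I): payoffs 4, 0 → best response T.
Player 1 against (East, II): payoffs 8, 9 → best response B.
Player 1 against (East, III): payoffs 1, 2 → best response B.
Player 2 against (T, I): payoffs 2, 7 → best response East.
Player 2 against (T, II): payoffs 1, 7 → best response East.
Player 2 against (T, III): payoffs 2, 1 → best response West.
Player 2 against (B, I): payoffs 0, 2 → best response East.
Player 2 against (B, II): payoffs 7, 3 → best response West.
Player 2 against (B, III): payoffs 7, 2 → best response West.
Player 3 against (T, West): payoffs 0, 9, 2 → best response II.
Player 3 against (T, East): payoffs 7, 1, 9 → best response III.
Player 3 against (B, West): payoffs 6, 2, 1 → best response I.
Player 3 against (B, East): payoffs 7, 6, 0 → best response I.
No profile is a mutual best response for all players.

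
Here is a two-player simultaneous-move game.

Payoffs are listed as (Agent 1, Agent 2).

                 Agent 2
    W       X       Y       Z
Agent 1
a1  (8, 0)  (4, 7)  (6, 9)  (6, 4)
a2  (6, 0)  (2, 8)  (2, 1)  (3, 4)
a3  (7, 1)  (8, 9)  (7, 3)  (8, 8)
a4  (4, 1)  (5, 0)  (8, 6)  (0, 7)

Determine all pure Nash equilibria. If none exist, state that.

Check each profile: it is a Nash equilibrium iff no player can strictly gain by switching unilaterally.
(a1, W): Agent 2 can switch to X (0 → 7). Not NE.
(a1, X): Agent 1 can switch to a3 (4 → 8). Not NE.
(a1, Y): Agent 1 can switch to a3 (6 → 7). Not NE.
(a1, Z): Agent 1 can switch to a3 (6 → 8). Not NE.
(a2, W): Agent 1 can switch to a1 (6 → 8). Not NE.
(a2, X): Agent 1 can switch to a1 (2 → 4). Not NE.
(a2, Y): Agent 1 can switch to a1 (2 → 6). Not NE.
(a2, Z): Agent 1 can switch to a1 (3 → 6). Not NE.
(a3, W): Agent 1 can switch to a1 (7 → 8). Not NE.
(a3, X): Agent 1 gets 8, best alternative 5; Agent 2 gets 9, best alternative 8. No profitable deviation — NE.
(a3, Y): Agent 1 can switch to a4 (7 → 8). Not NE.
(a3, Z): Agent 2 can switch to X (8 → 9). Not NE.
(a4, W): Agent 1 can switch to a1 (4 → 8). Not NE.
(The remaining 3 profiles each have a profitable deviation by the same check.)

Pure NE: (a3, X)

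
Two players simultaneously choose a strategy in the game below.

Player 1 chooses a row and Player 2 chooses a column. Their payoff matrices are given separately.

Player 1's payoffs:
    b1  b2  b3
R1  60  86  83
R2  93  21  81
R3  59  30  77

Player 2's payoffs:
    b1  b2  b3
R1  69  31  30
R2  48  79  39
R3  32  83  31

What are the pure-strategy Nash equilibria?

none

(R1, b1): Player 1 can switch to R2 (60 → 93). Not NE.
(R1, b2): Player 2 can switch to b1 (31 → 69). Not NE.
(R1, b3): Player 2 can switch to b1 (30 → 69). Not NE.
(R2, b1): Player 2 can switch to b2 (48 → 79). Not NE.
(R2, b2): Player 1 can switch to R1 (21 → 86). Not NE.
(R2, b3): Player 1 can switch to R1 (81 → 83). Not NE.
(R3, b1): Player 1 can switch to R1 (59 → 60). Not NE.
(R3, b2): Player 1 can switch to R1 (30 → 86). Not NE.
(The remaining 1 profile has a profitable deviation by the same check.)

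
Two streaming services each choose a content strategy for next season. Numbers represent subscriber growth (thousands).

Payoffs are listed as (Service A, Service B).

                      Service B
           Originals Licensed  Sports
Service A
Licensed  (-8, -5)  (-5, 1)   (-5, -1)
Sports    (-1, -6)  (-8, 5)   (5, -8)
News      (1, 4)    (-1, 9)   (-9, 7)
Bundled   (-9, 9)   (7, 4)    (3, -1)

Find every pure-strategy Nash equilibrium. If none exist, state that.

none

Mark each player's best response to every combination of opponents' strategies; a profile where every player is best-responding is a pure Nash equilibrium.
Service A against Originals: payoffs -8, -1, 1, -9 → best response News.
Service A against Licensed: payoffs -5, -8, -1, 7 → best response Bundled.
Service A against Sports: payoffs -5, 5, -9, 3 → best response Sports.
Service B against Licensed: payoffs -5, 1, -1 → best response Licensed.
Service B against Sports: payoffs -6, 5, -8 → best response Licensed.
Service B against News: payoffs 4, 9, 7 → best response Licensed.
Service B against Bundled: payoffs 9, 4, -1 → best response Originals.
No profile is a mutual best response for all players.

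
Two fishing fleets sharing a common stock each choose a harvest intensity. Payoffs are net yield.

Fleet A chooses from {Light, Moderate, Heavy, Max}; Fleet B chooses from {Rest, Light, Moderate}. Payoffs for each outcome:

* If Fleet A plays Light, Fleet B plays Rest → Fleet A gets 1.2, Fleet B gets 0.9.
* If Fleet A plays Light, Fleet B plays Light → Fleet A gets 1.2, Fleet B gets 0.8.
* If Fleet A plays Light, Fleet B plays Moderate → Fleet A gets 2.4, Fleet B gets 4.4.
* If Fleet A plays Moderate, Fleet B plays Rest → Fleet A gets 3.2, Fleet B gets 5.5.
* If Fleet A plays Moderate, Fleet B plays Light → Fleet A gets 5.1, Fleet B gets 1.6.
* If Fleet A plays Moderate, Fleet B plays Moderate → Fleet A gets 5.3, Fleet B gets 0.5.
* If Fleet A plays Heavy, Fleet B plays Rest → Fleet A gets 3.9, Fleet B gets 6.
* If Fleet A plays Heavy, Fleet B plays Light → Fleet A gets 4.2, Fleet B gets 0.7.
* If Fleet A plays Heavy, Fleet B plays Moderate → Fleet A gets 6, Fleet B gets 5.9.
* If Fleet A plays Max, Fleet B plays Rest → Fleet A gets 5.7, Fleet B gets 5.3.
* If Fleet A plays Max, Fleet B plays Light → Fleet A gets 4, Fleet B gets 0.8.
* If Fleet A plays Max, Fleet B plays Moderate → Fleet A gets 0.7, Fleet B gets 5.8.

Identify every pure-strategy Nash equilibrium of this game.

This game has no pure Nash equilibrium.

(Light, Rest): Fleet A can switch to Moderate (1.2 → 3.2). Not NE.
(Light, Light): Fleet A can switch to Moderate (1.2 → 5.1). Not NE.
(Light, Moderate): Fleet A can switch to Moderate (2.4 → 5.3). Not NE.
(Moderate, Rest): Fleet A can switch to Heavy (3.2 → 3.9). Not NE.
(Moderate, Light): Fleet B can switch to Rest (1.6 → 5.5). Not NE.
(Moderate, Moderate): Fleet A can switch to Heavy (5.3 → 6). Not NE.
(Heavy, Rest): Fleet A can switch to Max (3.9 → 5.7). Not NE.
(Heavy, Light): Fleet A can switch to Moderate (4.2 → 5.1). Not NE.
(The remaining 4 profiles each have a profitable deviation by the same check.)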